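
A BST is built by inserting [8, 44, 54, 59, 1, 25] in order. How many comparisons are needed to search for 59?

Search path for 59: 8 -> 44 -> 54 -> 59
Found: True
Comparisons: 4


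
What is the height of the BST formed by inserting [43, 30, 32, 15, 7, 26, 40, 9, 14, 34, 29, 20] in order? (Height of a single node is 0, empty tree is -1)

Insertion order: [43, 30, 32, 15, 7, 26, 40, 9, 14, 34, 29, 20]
Tree (level-order array): [43, 30, None, 15, 32, 7, 26, None, 40, None, 9, 20, 29, 34, None, None, 14]
Compute height bottom-up (empty subtree = -1):
  height(14) = 1 + max(-1, -1) = 0
  height(9) = 1 + max(-1, 0) = 1
  height(7) = 1 + max(-1, 1) = 2
  height(20) = 1 + max(-1, -1) = 0
  height(29) = 1 + max(-1, -1) = 0
  height(26) = 1 + max(0, 0) = 1
  height(15) = 1 + max(2, 1) = 3
  height(34) = 1 + max(-1, -1) = 0
  height(40) = 1 + max(0, -1) = 1
  height(32) = 1 + max(-1, 1) = 2
  height(30) = 1 + max(3, 2) = 4
  height(43) = 1 + max(4, -1) = 5
Height = 5


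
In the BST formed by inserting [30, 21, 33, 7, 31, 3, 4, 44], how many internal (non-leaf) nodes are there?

Tree built from: [30, 21, 33, 7, 31, 3, 4, 44]
Tree (level-order array): [30, 21, 33, 7, None, 31, 44, 3, None, None, None, None, None, None, 4]
Rule: An internal node has at least one child.
Per-node child counts:
  node 30: 2 child(ren)
  node 21: 1 child(ren)
  node 7: 1 child(ren)
  node 3: 1 child(ren)
  node 4: 0 child(ren)
  node 33: 2 child(ren)
  node 31: 0 child(ren)
  node 44: 0 child(ren)
Matching nodes: [30, 21, 7, 3, 33]
Count of internal (non-leaf) nodes: 5


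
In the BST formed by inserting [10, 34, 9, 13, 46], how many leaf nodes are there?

Tree built from: [10, 34, 9, 13, 46]
Tree (level-order array): [10, 9, 34, None, None, 13, 46]
Rule: A leaf has 0 children.
Per-node child counts:
  node 10: 2 child(ren)
  node 9: 0 child(ren)
  node 34: 2 child(ren)
  node 13: 0 child(ren)
  node 46: 0 child(ren)
Matching nodes: [9, 13, 46]
Count of leaf nodes: 3


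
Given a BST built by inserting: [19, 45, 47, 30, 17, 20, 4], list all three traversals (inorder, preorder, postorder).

Tree insertion order: [19, 45, 47, 30, 17, 20, 4]
Tree (level-order array): [19, 17, 45, 4, None, 30, 47, None, None, 20]
Inorder (L, root, R): [4, 17, 19, 20, 30, 45, 47]
Preorder (root, L, R): [19, 17, 4, 45, 30, 20, 47]
Postorder (L, R, root): [4, 17, 20, 30, 47, 45, 19]


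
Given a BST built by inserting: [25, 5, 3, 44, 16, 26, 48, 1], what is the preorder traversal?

Tree insertion order: [25, 5, 3, 44, 16, 26, 48, 1]
Tree (level-order array): [25, 5, 44, 3, 16, 26, 48, 1]
Preorder traversal: [25, 5, 3, 1, 16, 44, 26, 48]


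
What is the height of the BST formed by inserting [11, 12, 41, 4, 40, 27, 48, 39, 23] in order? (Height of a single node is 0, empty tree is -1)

Insertion order: [11, 12, 41, 4, 40, 27, 48, 39, 23]
Tree (level-order array): [11, 4, 12, None, None, None, 41, 40, 48, 27, None, None, None, 23, 39]
Compute height bottom-up (empty subtree = -1):
  height(4) = 1 + max(-1, -1) = 0
  height(23) = 1 + max(-1, -1) = 0
  height(39) = 1 + max(-1, -1) = 0
  height(27) = 1 + max(0, 0) = 1
  height(40) = 1 + max(1, -1) = 2
  height(48) = 1 + max(-1, -1) = 0
  height(41) = 1 + max(2, 0) = 3
  height(12) = 1 + max(-1, 3) = 4
  height(11) = 1 + max(0, 4) = 5
Height = 5


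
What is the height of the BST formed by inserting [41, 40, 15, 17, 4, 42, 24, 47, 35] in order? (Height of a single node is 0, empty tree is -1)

Insertion order: [41, 40, 15, 17, 4, 42, 24, 47, 35]
Tree (level-order array): [41, 40, 42, 15, None, None, 47, 4, 17, None, None, None, None, None, 24, None, 35]
Compute height bottom-up (empty subtree = -1):
  height(4) = 1 + max(-1, -1) = 0
  height(35) = 1 + max(-1, -1) = 0
  height(24) = 1 + max(-1, 0) = 1
  height(17) = 1 + max(-1, 1) = 2
  height(15) = 1 + max(0, 2) = 3
  height(40) = 1 + max(3, -1) = 4
  height(47) = 1 + max(-1, -1) = 0
  height(42) = 1 + max(-1, 0) = 1
  height(41) = 1 + max(4, 1) = 5
Height = 5


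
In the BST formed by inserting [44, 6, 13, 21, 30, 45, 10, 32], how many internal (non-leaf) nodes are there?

Tree built from: [44, 6, 13, 21, 30, 45, 10, 32]
Tree (level-order array): [44, 6, 45, None, 13, None, None, 10, 21, None, None, None, 30, None, 32]
Rule: An internal node has at least one child.
Per-node child counts:
  node 44: 2 child(ren)
  node 6: 1 child(ren)
  node 13: 2 child(ren)
  node 10: 0 child(ren)
  node 21: 1 child(ren)
  node 30: 1 child(ren)
  node 32: 0 child(ren)
  node 45: 0 child(ren)
Matching nodes: [44, 6, 13, 21, 30]
Count of internal (non-leaf) nodes: 5


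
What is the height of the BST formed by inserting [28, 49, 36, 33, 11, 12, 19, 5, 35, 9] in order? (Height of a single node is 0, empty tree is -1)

Insertion order: [28, 49, 36, 33, 11, 12, 19, 5, 35, 9]
Tree (level-order array): [28, 11, 49, 5, 12, 36, None, None, 9, None, 19, 33, None, None, None, None, None, None, 35]
Compute height bottom-up (empty subtree = -1):
  height(9) = 1 + max(-1, -1) = 0
  height(5) = 1 + max(-1, 0) = 1
  height(19) = 1 + max(-1, -1) = 0
  height(12) = 1 + max(-1, 0) = 1
  height(11) = 1 + max(1, 1) = 2
  height(35) = 1 + max(-1, -1) = 0
  height(33) = 1 + max(-1, 0) = 1
  height(36) = 1 + max(1, -1) = 2
  height(49) = 1 + max(2, -1) = 3
  height(28) = 1 + max(2, 3) = 4
Height = 4


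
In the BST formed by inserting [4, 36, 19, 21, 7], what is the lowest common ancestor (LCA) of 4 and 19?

Tree insertion order: [4, 36, 19, 21, 7]
Tree (level-order array): [4, None, 36, 19, None, 7, 21]
In a BST, the LCA of p=4, q=19 is the first node v on the
root-to-leaf path with p <= v <= q (go left if both < v, right if both > v).
Walk from root:
  at 4: 4 <= 4 <= 19, this is the LCA
LCA = 4


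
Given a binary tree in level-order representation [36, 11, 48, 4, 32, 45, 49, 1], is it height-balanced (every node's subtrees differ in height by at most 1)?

Tree (level-order array): [36, 11, 48, 4, 32, 45, 49, 1]
Definition: a tree is height-balanced if, at every node, |h(left) - h(right)| <= 1 (empty subtree has height -1).
Bottom-up per-node check:
  node 1: h_left=-1, h_right=-1, diff=0 [OK], height=0
  node 4: h_left=0, h_right=-1, diff=1 [OK], height=1
  node 32: h_left=-1, h_right=-1, diff=0 [OK], height=0
  node 11: h_left=1, h_right=0, diff=1 [OK], height=2
  node 45: h_left=-1, h_right=-1, diff=0 [OK], height=0
  node 49: h_left=-1, h_right=-1, diff=0 [OK], height=0
  node 48: h_left=0, h_right=0, diff=0 [OK], height=1
  node 36: h_left=2, h_right=1, diff=1 [OK], height=3
All nodes satisfy the balance condition.
Result: Balanced


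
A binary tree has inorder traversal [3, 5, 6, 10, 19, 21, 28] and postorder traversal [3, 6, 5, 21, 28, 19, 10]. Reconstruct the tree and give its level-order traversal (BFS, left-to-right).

Inorder:   [3, 5, 6, 10, 19, 21, 28]
Postorder: [3, 6, 5, 21, 28, 19, 10]
Algorithm: postorder visits root last, so walk postorder right-to-left;
each value is the root of the current inorder slice — split it at that
value, recurse on the right subtree first, then the left.
Recursive splits:
  root=10; inorder splits into left=[3, 5, 6], right=[19, 21, 28]
  root=19; inorder splits into left=[], right=[21, 28]
  root=28; inorder splits into left=[21], right=[]
  root=21; inorder splits into left=[], right=[]
  root=5; inorder splits into left=[3], right=[6]
  root=6; inorder splits into left=[], right=[]
  root=3; inorder splits into left=[], right=[]
Reconstructed level-order: [10, 5, 19, 3, 6, 28, 21]


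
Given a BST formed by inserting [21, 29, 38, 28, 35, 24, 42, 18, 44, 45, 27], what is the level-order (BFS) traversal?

Tree insertion order: [21, 29, 38, 28, 35, 24, 42, 18, 44, 45, 27]
Tree (level-order array): [21, 18, 29, None, None, 28, 38, 24, None, 35, 42, None, 27, None, None, None, 44, None, None, None, 45]
BFS from the root, enqueuing left then right child of each popped node:
  queue [21] -> pop 21, enqueue [18, 29], visited so far: [21]
  queue [18, 29] -> pop 18, enqueue [none], visited so far: [21, 18]
  queue [29] -> pop 29, enqueue [28, 38], visited so far: [21, 18, 29]
  queue [28, 38] -> pop 28, enqueue [24], visited so far: [21, 18, 29, 28]
  queue [38, 24] -> pop 38, enqueue [35, 42], visited so far: [21, 18, 29, 28, 38]
  queue [24, 35, 42] -> pop 24, enqueue [27], visited so far: [21, 18, 29, 28, 38, 24]
  queue [35, 42, 27] -> pop 35, enqueue [none], visited so far: [21, 18, 29, 28, 38, 24, 35]
  queue [42, 27] -> pop 42, enqueue [44], visited so far: [21, 18, 29, 28, 38, 24, 35, 42]
  queue [27, 44] -> pop 27, enqueue [none], visited so far: [21, 18, 29, 28, 38, 24, 35, 42, 27]
  queue [44] -> pop 44, enqueue [45], visited so far: [21, 18, 29, 28, 38, 24, 35, 42, 27, 44]
  queue [45] -> pop 45, enqueue [none], visited so far: [21, 18, 29, 28, 38, 24, 35, 42, 27, 44, 45]
Result: [21, 18, 29, 28, 38, 24, 35, 42, 27, 44, 45]


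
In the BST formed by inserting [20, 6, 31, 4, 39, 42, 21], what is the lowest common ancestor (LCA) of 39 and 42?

Tree insertion order: [20, 6, 31, 4, 39, 42, 21]
Tree (level-order array): [20, 6, 31, 4, None, 21, 39, None, None, None, None, None, 42]
In a BST, the LCA of p=39, q=42 is the first node v on the
root-to-leaf path with p <= v <= q (go left if both < v, right if both > v).
Walk from root:
  at 20: both 39 and 42 > 20, go right
  at 31: both 39 and 42 > 31, go right
  at 39: 39 <= 39 <= 42, this is the LCA
LCA = 39


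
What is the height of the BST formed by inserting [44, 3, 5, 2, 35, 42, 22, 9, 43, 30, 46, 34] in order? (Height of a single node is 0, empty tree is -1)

Insertion order: [44, 3, 5, 2, 35, 42, 22, 9, 43, 30, 46, 34]
Tree (level-order array): [44, 3, 46, 2, 5, None, None, None, None, None, 35, 22, 42, 9, 30, None, 43, None, None, None, 34]
Compute height bottom-up (empty subtree = -1):
  height(2) = 1 + max(-1, -1) = 0
  height(9) = 1 + max(-1, -1) = 0
  height(34) = 1 + max(-1, -1) = 0
  height(30) = 1 + max(-1, 0) = 1
  height(22) = 1 + max(0, 1) = 2
  height(43) = 1 + max(-1, -1) = 0
  height(42) = 1 + max(-1, 0) = 1
  height(35) = 1 + max(2, 1) = 3
  height(5) = 1 + max(-1, 3) = 4
  height(3) = 1 + max(0, 4) = 5
  height(46) = 1 + max(-1, -1) = 0
  height(44) = 1 + max(5, 0) = 6
Height = 6


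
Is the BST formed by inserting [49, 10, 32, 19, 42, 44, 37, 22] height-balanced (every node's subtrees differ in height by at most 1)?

Tree (level-order array): [49, 10, None, None, 32, 19, 42, None, 22, 37, 44]
Definition: a tree is height-balanced if, at every node, |h(left) - h(right)| <= 1 (empty subtree has height -1).
Bottom-up per-node check:
  node 22: h_left=-1, h_right=-1, diff=0 [OK], height=0
  node 19: h_left=-1, h_right=0, diff=1 [OK], height=1
  node 37: h_left=-1, h_right=-1, diff=0 [OK], height=0
  node 44: h_left=-1, h_right=-1, diff=0 [OK], height=0
  node 42: h_left=0, h_right=0, diff=0 [OK], height=1
  node 32: h_left=1, h_right=1, diff=0 [OK], height=2
  node 10: h_left=-1, h_right=2, diff=3 [FAIL (|-1-2|=3 > 1)], height=3
  node 49: h_left=3, h_right=-1, diff=4 [FAIL (|3--1|=4 > 1)], height=4
Node 10 violates the condition: |-1 - 2| = 3 > 1.
Result: Not balanced


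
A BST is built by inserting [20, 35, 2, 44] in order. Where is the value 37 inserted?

Starting tree (level order): [20, 2, 35, None, None, None, 44]
Insertion path: 20 -> 35 -> 44
Result: insert 37 as left child of 44
Final tree (level order): [20, 2, 35, None, None, None, 44, 37]


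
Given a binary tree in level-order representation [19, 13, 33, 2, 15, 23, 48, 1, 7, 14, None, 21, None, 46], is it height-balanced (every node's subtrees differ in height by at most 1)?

Tree (level-order array): [19, 13, 33, 2, 15, 23, 48, 1, 7, 14, None, 21, None, 46]
Definition: a tree is height-balanced if, at every node, |h(left) - h(right)| <= 1 (empty subtree has height -1).
Bottom-up per-node check:
  node 1: h_left=-1, h_right=-1, diff=0 [OK], height=0
  node 7: h_left=-1, h_right=-1, diff=0 [OK], height=0
  node 2: h_left=0, h_right=0, diff=0 [OK], height=1
  node 14: h_left=-1, h_right=-1, diff=0 [OK], height=0
  node 15: h_left=0, h_right=-1, diff=1 [OK], height=1
  node 13: h_left=1, h_right=1, diff=0 [OK], height=2
  node 21: h_left=-1, h_right=-1, diff=0 [OK], height=0
  node 23: h_left=0, h_right=-1, diff=1 [OK], height=1
  node 46: h_left=-1, h_right=-1, diff=0 [OK], height=0
  node 48: h_left=0, h_right=-1, diff=1 [OK], height=1
  node 33: h_left=1, h_right=1, diff=0 [OK], height=2
  node 19: h_left=2, h_right=2, diff=0 [OK], height=3
All nodes satisfy the balance condition.
Result: Balanced


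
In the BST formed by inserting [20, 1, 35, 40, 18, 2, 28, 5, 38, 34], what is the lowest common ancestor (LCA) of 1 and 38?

Tree insertion order: [20, 1, 35, 40, 18, 2, 28, 5, 38, 34]
Tree (level-order array): [20, 1, 35, None, 18, 28, 40, 2, None, None, 34, 38, None, None, 5]
In a BST, the LCA of p=1, q=38 is the first node v on the
root-to-leaf path with p <= v <= q (go left if both < v, right if both > v).
Walk from root:
  at 20: 1 <= 20 <= 38, this is the LCA
LCA = 20


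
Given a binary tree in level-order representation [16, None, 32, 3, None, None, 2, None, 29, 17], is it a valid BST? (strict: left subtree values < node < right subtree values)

Level-order array: [16, None, 32, 3, None, None, 2, None, 29, 17]
Validate using subtree bounds (lo, hi): at each node, require lo < value < hi,
then recurse left with hi=value and right with lo=value.
Preorder trace (stopping at first violation):
  at node 16 with bounds (-inf, +inf): OK
  at node 32 with bounds (16, +inf): OK
  at node 3 with bounds (16, 32): VIOLATION
Node 3 violates its bound: not (16 < 3 < 32).
Result: Not a valid BST


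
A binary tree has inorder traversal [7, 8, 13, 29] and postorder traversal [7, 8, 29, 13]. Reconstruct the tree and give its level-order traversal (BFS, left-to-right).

Inorder:   [7, 8, 13, 29]
Postorder: [7, 8, 29, 13]
Algorithm: postorder visits root last, so walk postorder right-to-left;
each value is the root of the current inorder slice — split it at that
value, recurse on the right subtree first, then the left.
Recursive splits:
  root=13; inorder splits into left=[7, 8], right=[29]
  root=29; inorder splits into left=[], right=[]
  root=8; inorder splits into left=[7], right=[]
  root=7; inorder splits into left=[], right=[]
Reconstructed level-order: [13, 8, 29, 7]


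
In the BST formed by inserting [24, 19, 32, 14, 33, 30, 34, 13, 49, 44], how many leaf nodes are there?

Tree built from: [24, 19, 32, 14, 33, 30, 34, 13, 49, 44]
Tree (level-order array): [24, 19, 32, 14, None, 30, 33, 13, None, None, None, None, 34, None, None, None, 49, 44]
Rule: A leaf has 0 children.
Per-node child counts:
  node 24: 2 child(ren)
  node 19: 1 child(ren)
  node 14: 1 child(ren)
  node 13: 0 child(ren)
  node 32: 2 child(ren)
  node 30: 0 child(ren)
  node 33: 1 child(ren)
  node 34: 1 child(ren)
  node 49: 1 child(ren)
  node 44: 0 child(ren)
Matching nodes: [13, 30, 44]
Count of leaf nodes: 3


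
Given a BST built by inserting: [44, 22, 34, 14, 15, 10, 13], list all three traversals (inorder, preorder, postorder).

Tree insertion order: [44, 22, 34, 14, 15, 10, 13]
Tree (level-order array): [44, 22, None, 14, 34, 10, 15, None, None, None, 13]
Inorder (L, root, R): [10, 13, 14, 15, 22, 34, 44]
Preorder (root, L, R): [44, 22, 14, 10, 13, 15, 34]
Postorder (L, R, root): [13, 10, 15, 14, 34, 22, 44]


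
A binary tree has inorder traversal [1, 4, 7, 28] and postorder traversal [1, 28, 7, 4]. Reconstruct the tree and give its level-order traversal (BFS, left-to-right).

Inorder:   [1, 4, 7, 28]
Postorder: [1, 28, 7, 4]
Algorithm: postorder visits root last, so walk postorder right-to-left;
each value is the root of the current inorder slice — split it at that
value, recurse on the right subtree first, then the left.
Recursive splits:
  root=4; inorder splits into left=[1], right=[7, 28]
  root=7; inorder splits into left=[], right=[28]
  root=28; inorder splits into left=[], right=[]
  root=1; inorder splits into left=[], right=[]
Reconstructed level-order: [4, 1, 7, 28]


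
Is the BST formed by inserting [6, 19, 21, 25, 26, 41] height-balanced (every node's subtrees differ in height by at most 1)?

Tree (level-order array): [6, None, 19, None, 21, None, 25, None, 26, None, 41]
Definition: a tree is height-balanced if, at every node, |h(left) - h(right)| <= 1 (empty subtree has height -1).
Bottom-up per-node check:
  node 41: h_left=-1, h_right=-1, diff=0 [OK], height=0
  node 26: h_left=-1, h_right=0, diff=1 [OK], height=1
  node 25: h_left=-1, h_right=1, diff=2 [FAIL (|-1-1|=2 > 1)], height=2
  node 21: h_left=-1, h_right=2, diff=3 [FAIL (|-1-2|=3 > 1)], height=3
  node 19: h_left=-1, h_right=3, diff=4 [FAIL (|-1-3|=4 > 1)], height=4
  node 6: h_left=-1, h_right=4, diff=5 [FAIL (|-1-4|=5 > 1)], height=5
Node 25 violates the condition: |-1 - 1| = 2 > 1.
Result: Not balanced


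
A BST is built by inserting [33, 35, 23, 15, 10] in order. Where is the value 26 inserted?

Starting tree (level order): [33, 23, 35, 15, None, None, None, 10]
Insertion path: 33 -> 23
Result: insert 26 as right child of 23
Final tree (level order): [33, 23, 35, 15, 26, None, None, 10]


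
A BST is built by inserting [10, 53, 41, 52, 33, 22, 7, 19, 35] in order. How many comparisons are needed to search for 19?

Search path for 19: 10 -> 53 -> 41 -> 33 -> 22 -> 19
Found: True
Comparisons: 6


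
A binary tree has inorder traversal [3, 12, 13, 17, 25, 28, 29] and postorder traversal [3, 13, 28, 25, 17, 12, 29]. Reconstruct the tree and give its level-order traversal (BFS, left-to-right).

Inorder:   [3, 12, 13, 17, 25, 28, 29]
Postorder: [3, 13, 28, 25, 17, 12, 29]
Algorithm: postorder visits root last, so walk postorder right-to-left;
each value is the root of the current inorder slice — split it at that
value, recurse on the right subtree first, then the left.
Recursive splits:
  root=29; inorder splits into left=[3, 12, 13, 17, 25, 28], right=[]
  root=12; inorder splits into left=[3], right=[13, 17, 25, 28]
  root=17; inorder splits into left=[13], right=[25, 28]
  root=25; inorder splits into left=[], right=[28]
  root=28; inorder splits into left=[], right=[]
  root=13; inorder splits into left=[], right=[]
  root=3; inorder splits into left=[], right=[]
Reconstructed level-order: [29, 12, 3, 17, 13, 25, 28]


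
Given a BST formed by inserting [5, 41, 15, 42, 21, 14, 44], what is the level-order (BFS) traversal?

Tree insertion order: [5, 41, 15, 42, 21, 14, 44]
Tree (level-order array): [5, None, 41, 15, 42, 14, 21, None, 44]
BFS from the root, enqueuing left then right child of each popped node:
  queue [5] -> pop 5, enqueue [41], visited so far: [5]
  queue [41] -> pop 41, enqueue [15, 42], visited so far: [5, 41]
  queue [15, 42] -> pop 15, enqueue [14, 21], visited so far: [5, 41, 15]
  queue [42, 14, 21] -> pop 42, enqueue [44], visited so far: [5, 41, 15, 42]
  queue [14, 21, 44] -> pop 14, enqueue [none], visited so far: [5, 41, 15, 42, 14]
  queue [21, 44] -> pop 21, enqueue [none], visited so far: [5, 41, 15, 42, 14, 21]
  queue [44] -> pop 44, enqueue [none], visited so far: [5, 41, 15, 42, 14, 21, 44]
Result: [5, 41, 15, 42, 14, 21, 44]


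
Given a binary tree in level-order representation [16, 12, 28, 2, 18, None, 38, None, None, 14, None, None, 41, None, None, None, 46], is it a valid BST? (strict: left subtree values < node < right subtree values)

Level-order array: [16, 12, 28, 2, 18, None, 38, None, None, 14, None, None, 41, None, None, None, 46]
Validate using subtree bounds (lo, hi): at each node, require lo < value < hi,
then recurse left with hi=value and right with lo=value.
Preorder trace (stopping at first violation):
  at node 16 with bounds (-inf, +inf): OK
  at node 12 with bounds (-inf, 16): OK
  at node 2 with bounds (-inf, 12): OK
  at node 18 with bounds (12, 16): VIOLATION
Node 18 violates its bound: not (12 < 18 < 16).
Result: Not a valid BST


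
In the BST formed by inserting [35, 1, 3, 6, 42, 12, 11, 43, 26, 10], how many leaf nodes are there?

Tree built from: [35, 1, 3, 6, 42, 12, 11, 43, 26, 10]
Tree (level-order array): [35, 1, 42, None, 3, None, 43, None, 6, None, None, None, 12, 11, 26, 10]
Rule: A leaf has 0 children.
Per-node child counts:
  node 35: 2 child(ren)
  node 1: 1 child(ren)
  node 3: 1 child(ren)
  node 6: 1 child(ren)
  node 12: 2 child(ren)
  node 11: 1 child(ren)
  node 10: 0 child(ren)
  node 26: 0 child(ren)
  node 42: 1 child(ren)
  node 43: 0 child(ren)
Matching nodes: [10, 26, 43]
Count of leaf nodes: 3


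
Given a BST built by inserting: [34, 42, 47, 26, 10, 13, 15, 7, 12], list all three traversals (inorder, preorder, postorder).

Tree insertion order: [34, 42, 47, 26, 10, 13, 15, 7, 12]
Tree (level-order array): [34, 26, 42, 10, None, None, 47, 7, 13, None, None, None, None, 12, 15]
Inorder (L, root, R): [7, 10, 12, 13, 15, 26, 34, 42, 47]
Preorder (root, L, R): [34, 26, 10, 7, 13, 12, 15, 42, 47]
Postorder (L, R, root): [7, 12, 15, 13, 10, 26, 47, 42, 34]


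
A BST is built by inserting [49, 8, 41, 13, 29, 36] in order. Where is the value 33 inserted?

Starting tree (level order): [49, 8, None, None, 41, 13, None, None, 29, None, 36]
Insertion path: 49 -> 8 -> 41 -> 13 -> 29 -> 36
Result: insert 33 as left child of 36
Final tree (level order): [49, 8, None, None, 41, 13, None, None, 29, None, 36, 33]


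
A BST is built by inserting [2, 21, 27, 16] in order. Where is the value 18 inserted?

Starting tree (level order): [2, None, 21, 16, 27]
Insertion path: 2 -> 21 -> 16
Result: insert 18 as right child of 16
Final tree (level order): [2, None, 21, 16, 27, None, 18]


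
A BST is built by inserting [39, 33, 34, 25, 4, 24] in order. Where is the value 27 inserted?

Starting tree (level order): [39, 33, None, 25, 34, 4, None, None, None, None, 24]
Insertion path: 39 -> 33 -> 25
Result: insert 27 as right child of 25
Final tree (level order): [39, 33, None, 25, 34, 4, 27, None, None, None, 24]


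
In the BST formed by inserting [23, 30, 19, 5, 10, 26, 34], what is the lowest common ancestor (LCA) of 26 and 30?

Tree insertion order: [23, 30, 19, 5, 10, 26, 34]
Tree (level-order array): [23, 19, 30, 5, None, 26, 34, None, 10]
In a BST, the LCA of p=26, q=30 is the first node v on the
root-to-leaf path with p <= v <= q (go left if both < v, right if both > v).
Walk from root:
  at 23: both 26 and 30 > 23, go right
  at 30: 26 <= 30 <= 30, this is the LCA
LCA = 30


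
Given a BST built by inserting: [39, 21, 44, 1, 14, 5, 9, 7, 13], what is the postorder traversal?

Tree insertion order: [39, 21, 44, 1, 14, 5, 9, 7, 13]
Tree (level-order array): [39, 21, 44, 1, None, None, None, None, 14, 5, None, None, 9, 7, 13]
Postorder traversal: [7, 13, 9, 5, 14, 1, 21, 44, 39]


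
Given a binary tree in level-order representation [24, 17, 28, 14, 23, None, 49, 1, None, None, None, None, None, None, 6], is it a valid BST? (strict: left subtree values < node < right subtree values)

Level-order array: [24, 17, 28, 14, 23, None, 49, 1, None, None, None, None, None, None, 6]
Validate using subtree bounds (lo, hi): at each node, require lo < value < hi,
then recurse left with hi=value and right with lo=value.
Preorder trace (stopping at first violation):
  at node 24 with bounds (-inf, +inf): OK
  at node 17 with bounds (-inf, 24): OK
  at node 14 with bounds (-inf, 17): OK
  at node 1 with bounds (-inf, 14): OK
  at node 6 with bounds (1, 14): OK
  at node 23 with bounds (17, 24): OK
  at node 28 with bounds (24, +inf): OK
  at node 49 with bounds (28, +inf): OK
No violation found at any node.
Result: Valid BST


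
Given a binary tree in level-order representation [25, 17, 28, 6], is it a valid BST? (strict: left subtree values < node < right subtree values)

Level-order array: [25, 17, 28, 6]
Validate using subtree bounds (lo, hi): at each node, require lo < value < hi,
then recurse left with hi=value and right with lo=value.
Preorder trace (stopping at first violation):
  at node 25 with bounds (-inf, +inf): OK
  at node 17 with bounds (-inf, 25): OK
  at node 6 with bounds (-inf, 17): OK
  at node 28 with bounds (25, +inf): OK
No violation found at any node.
Result: Valid BST


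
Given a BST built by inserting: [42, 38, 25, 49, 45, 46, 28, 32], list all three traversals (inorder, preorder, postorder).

Tree insertion order: [42, 38, 25, 49, 45, 46, 28, 32]
Tree (level-order array): [42, 38, 49, 25, None, 45, None, None, 28, None, 46, None, 32]
Inorder (L, root, R): [25, 28, 32, 38, 42, 45, 46, 49]
Preorder (root, L, R): [42, 38, 25, 28, 32, 49, 45, 46]
Postorder (L, R, root): [32, 28, 25, 38, 46, 45, 49, 42]


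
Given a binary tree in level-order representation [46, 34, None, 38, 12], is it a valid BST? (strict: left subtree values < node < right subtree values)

Level-order array: [46, 34, None, 38, 12]
Validate using subtree bounds (lo, hi): at each node, require lo < value < hi,
then recurse left with hi=value and right with lo=value.
Preorder trace (stopping at first violation):
  at node 46 with bounds (-inf, +inf): OK
  at node 34 with bounds (-inf, 46): OK
  at node 38 with bounds (-inf, 34): VIOLATION
Node 38 violates its bound: not (-inf < 38 < 34).
Result: Not a valid BST


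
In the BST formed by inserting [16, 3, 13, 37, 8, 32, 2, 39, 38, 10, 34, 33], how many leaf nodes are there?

Tree built from: [16, 3, 13, 37, 8, 32, 2, 39, 38, 10, 34, 33]
Tree (level-order array): [16, 3, 37, 2, 13, 32, 39, None, None, 8, None, None, 34, 38, None, None, 10, 33]
Rule: A leaf has 0 children.
Per-node child counts:
  node 16: 2 child(ren)
  node 3: 2 child(ren)
  node 2: 0 child(ren)
  node 13: 1 child(ren)
  node 8: 1 child(ren)
  node 10: 0 child(ren)
  node 37: 2 child(ren)
  node 32: 1 child(ren)
  node 34: 1 child(ren)
  node 33: 0 child(ren)
  node 39: 1 child(ren)
  node 38: 0 child(ren)
Matching nodes: [2, 10, 33, 38]
Count of leaf nodes: 4


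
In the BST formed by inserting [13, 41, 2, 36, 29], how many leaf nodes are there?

Tree built from: [13, 41, 2, 36, 29]
Tree (level-order array): [13, 2, 41, None, None, 36, None, 29]
Rule: A leaf has 0 children.
Per-node child counts:
  node 13: 2 child(ren)
  node 2: 0 child(ren)
  node 41: 1 child(ren)
  node 36: 1 child(ren)
  node 29: 0 child(ren)
Matching nodes: [2, 29]
Count of leaf nodes: 2


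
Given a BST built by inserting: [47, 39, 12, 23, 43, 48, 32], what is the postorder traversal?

Tree insertion order: [47, 39, 12, 23, 43, 48, 32]
Tree (level-order array): [47, 39, 48, 12, 43, None, None, None, 23, None, None, None, 32]
Postorder traversal: [32, 23, 12, 43, 39, 48, 47]


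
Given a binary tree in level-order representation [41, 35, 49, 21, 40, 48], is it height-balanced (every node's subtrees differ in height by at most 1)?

Tree (level-order array): [41, 35, 49, 21, 40, 48]
Definition: a tree is height-balanced if, at every node, |h(left) - h(right)| <= 1 (empty subtree has height -1).
Bottom-up per-node check:
  node 21: h_left=-1, h_right=-1, diff=0 [OK], height=0
  node 40: h_left=-1, h_right=-1, diff=0 [OK], height=0
  node 35: h_left=0, h_right=0, diff=0 [OK], height=1
  node 48: h_left=-1, h_right=-1, diff=0 [OK], height=0
  node 49: h_left=0, h_right=-1, diff=1 [OK], height=1
  node 41: h_left=1, h_right=1, diff=0 [OK], height=2
All nodes satisfy the balance condition.
Result: Balanced


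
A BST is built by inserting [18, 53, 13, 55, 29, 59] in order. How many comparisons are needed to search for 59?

Search path for 59: 18 -> 53 -> 55 -> 59
Found: True
Comparisons: 4


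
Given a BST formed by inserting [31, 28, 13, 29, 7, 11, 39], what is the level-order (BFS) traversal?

Tree insertion order: [31, 28, 13, 29, 7, 11, 39]
Tree (level-order array): [31, 28, 39, 13, 29, None, None, 7, None, None, None, None, 11]
BFS from the root, enqueuing left then right child of each popped node:
  queue [31] -> pop 31, enqueue [28, 39], visited so far: [31]
  queue [28, 39] -> pop 28, enqueue [13, 29], visited so far: [31, 28]
  queue [39, 13, 29] -> pop 39, enqueue [none], visited so far: [31, 28, 39]
  queue [13, 29] -> pop 13, enqueue [7], visited so far: [31, 28, 39, 13]
  queue [29, 7] -> pop 29, enqueue [none], visited so far: [31, 28, 39, 13, 29]
  queue [7] -> pop 7, enqueue [11], visited so far: [31, 28, 39, 13, 29, 7]
  queue [11] -> pop 11, enqueue [none], visited so far: [31, 28, 39, 13, 29, 7, 11]
Result: [31, 28, 39, 13, 29, 7, 11]


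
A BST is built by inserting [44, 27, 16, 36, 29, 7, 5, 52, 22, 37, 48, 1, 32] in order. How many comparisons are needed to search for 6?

Search path for 6: 44 -> 27 -> 16 -> 7 -> 5
Found: False
Comparisons: 5


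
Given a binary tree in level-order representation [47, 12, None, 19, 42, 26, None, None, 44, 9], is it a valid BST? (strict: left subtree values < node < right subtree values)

Level-order array: [47, 12, None, 19, 42, 26, None, None, 44, 9]
Validate using subtree bounds (lo, hi): at each node, require lo < value < hi,
then recurse left with hi=value and right with lo=value.
Preorder trace (stopping at first violation):
  at node 47 with bounds (-inf, +inf): OK
  at node 12 with bounds (-inf, 47): OK
  at node 19 with bounds (-inf, 12): VIOLATION
Node 19 violates its bound: not (-inf < 19 < 12).
Result: Not a valid BST


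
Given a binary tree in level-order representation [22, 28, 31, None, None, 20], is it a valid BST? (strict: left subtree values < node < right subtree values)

Level-order array: [22, 28, 31, None, None, 20]
Validate using subtree bounds (lo, hi): at each node, require lo < value < hi,
then recurse left with hi=value and right with lo=value.
Preorder trace (stopping at first violation):
  at node 22 with bounds (-inf, +inf): OK
  at node 28 with bounds (-inf, 22): VIOLATION
Node 28 violates its bound: not (-inf < 28 < 22).
Result: Not a valid BST


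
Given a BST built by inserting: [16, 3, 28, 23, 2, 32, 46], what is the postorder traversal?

Tree insertion order: [16, 3, 28, 23, 2, 32, 46]
Tree (level-order array): [16, 3, 28, 2, None, 23, 32, None, None, None, None, None, 46]
Postorder traversal: [2, 3, 23, 46, 32, 28, 16]


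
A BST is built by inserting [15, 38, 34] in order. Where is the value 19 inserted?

Starting tree (level order): [15, None, 38, 34]
Insertion path: 15 -> 38 -> 34
Result: insert 19 as left child of 34
Final tree (level order): [15, None, 38, 34, None, 19]


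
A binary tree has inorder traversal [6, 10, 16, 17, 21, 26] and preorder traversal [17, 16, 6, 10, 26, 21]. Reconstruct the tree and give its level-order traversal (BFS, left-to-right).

Inorder:  [6, 10, 16, 17, 21, 26]
Preorder: [17, 16, 6, 10, 26, 21]
Algorithm: preorder visits root first, so consume preorder in order;
for each root, split the current inorder slice at that value into
left-subtree inorder and right-subtree inorder, then recurse.
Recursive splits:
  root=17; inorder splits into left=[6, 10, 16], right=[21, 26]
  root=16; inorder splits into left=[6, 10], right=[]
  root=6; inorder splits into left=[], right=[10]
  root=10; inorder splits into left=[], right=[]
  root=26; inorder splits into left=[21], right=[]
  root=21; inorder splits into left=[], right=[]
Reconstructed level-order: [17, 16, 26, 6, 21, 10]


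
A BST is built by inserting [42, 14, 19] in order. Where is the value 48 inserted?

Starting tree (level order): [42, 14, None, None, 19]
Insertion path: 42
Result: insert 48 as right child of 42
Final tree (level order): [42, 14, 48, None, 19]


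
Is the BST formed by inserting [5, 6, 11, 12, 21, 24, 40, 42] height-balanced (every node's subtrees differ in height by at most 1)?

Tree (level-order array): [5, None, 6, None, 11, None, 12, None, 21, None, 24, None, 40, None, 42]
Definition: a tree is height-balanced if, at every node, |h(left) - h(right)| <= 1 (empty subtree has height -1).
Bottom-up per-node check:
  node 42: h_left=-1, h_right=-1, diff=0 [OK], height=0
  node 40: h_left=-1, h_right=0, diff=1 [OK], height=1
  node 24: h_left=-1, h_right=1, diff=2 [FAIL (|-1-1|=2 > 1)], height=2
  node 21: h_left=-1, h_right=2, diff=3 [FAIL (|-1-2|=3 > 1)], height=3
  node 12: h_left=-1, h_right=3, diff=4 [FAIL (|-1-3|=4 > 1)], height=4
  node 11: h_left=-1, h_right=4, diff=5 [FAIL (|-1-4|=5 > 1)], height=5
  node 6: h_left=-1, h_right=5, diff=6 [FAIL (|-1-5|=6 > 1)], height=6
  node 5: h_left=-1, h_right=6, diff=7 [FAIL (|-1-6|=7 > 1)], height=7
Node 24 violates the condition: |-1 - 1| = 2 > 1.
Result: Not balanced


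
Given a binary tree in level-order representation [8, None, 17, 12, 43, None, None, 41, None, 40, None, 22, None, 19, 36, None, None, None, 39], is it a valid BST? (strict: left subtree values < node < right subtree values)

Level-order array: [8, None, 17, 12, 43, None, None, 41, None, 40, None, 22, None, 19, 36, None, None, None, 39]
Validate using subtree bounds (lo, hi): at each node, require lo < value < hi,
then recurse left with hi=value and right with lo=value.
Preorder trace (stopping at first violation):
  at node 8 with bounds (-inf, +inf): OK
  at node 17 with bounds (8, +inf): OK
  at node 12 with bounds (8, 17): OK
  at node 43 with bounds (17, +inf): OK
  at node 41 with bounds (17, 43): OK
  at node 40 with bounds (17, 41): OK
  at node 22 with bounds (17, 40): OK
  at node 19 with bounds (17, 22): OK
  at node 36 with bounds (22, 40): OK
  at node 39 with bounds (36, 40): OK
No violation found at any node.
Result: Valid BST


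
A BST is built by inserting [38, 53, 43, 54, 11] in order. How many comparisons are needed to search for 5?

Search path for 5: 38 -> 11
Found: False
Comparisons: 2


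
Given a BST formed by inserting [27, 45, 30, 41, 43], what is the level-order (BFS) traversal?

Tree insertion order: [27, 45, 30, 41, 43]
Tree (level-order array): [27, None, 45, 30, None, None, 41, None, 43]
BFS from the root, enqueuing left then right child of each popped node:
  queue [27] -> pop 27, enqueue [45], visited so far: [27]
  queue [45] -> pop 45, enqueue [30], visited so far: [27, 45]
  queue [30] -> pop 30, enqueue [41], visited so far: [27, 45, 30]
  queue [41] -> pop 41, enqueue [43], visited so far: [27, 45, 30, 41]
  queue [43] -> pop 43, enqueue [none], visited so far: [27, 45, 30, 41, 43]
Result: [27, 45, 30, 41, 43]


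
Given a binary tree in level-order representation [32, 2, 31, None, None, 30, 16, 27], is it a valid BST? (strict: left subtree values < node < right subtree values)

Level-order array: [32, 2, 31, None, None, 30, 16, 27]
Validate using subtree bounds (lo, hi): at each node, require lo < value < hi,
then recurse left with hi=value and right with lo=value.
Preorder trace (stopping at first violation):
  at node 32 with bounds (-inf, +inf): OK
  at node 2 with bounds (-inf, 32): OK
  at node 31 with bounds (32, +inf): VIOLATION
Node 31 violates its bound: not (32 < 31 < +inf).
Result: Not a valid BST


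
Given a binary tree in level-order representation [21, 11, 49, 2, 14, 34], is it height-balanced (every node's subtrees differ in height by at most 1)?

Tree (level-order array): [21, 11, 49, 2, 14, 34]
Definition: a tree is height-balanced if, at every node, |h(left) - h(right)| <= 1 (empty subtree has height -1).
Bottom-up per-node check:
  node 2: h_left=-1, h_right=-1, diff=0 [OK], height=0
  node 14: h_left=-1, h_right=-1, diff=0 [OK], height=0
  node 11: h_left=0, h_right=0, diff=0 [OK], height=1
  node 34: h_left=-1, h_right=-1, diff=0 [OK], height=0
  node 49: h_left=0, h_right=-1, diff=1 [OK], height=1
  node 21: h_left=1, h_right=1, diff=0 [OK], height=2
All nodes satisfy the balance condition.
Result: Balanced


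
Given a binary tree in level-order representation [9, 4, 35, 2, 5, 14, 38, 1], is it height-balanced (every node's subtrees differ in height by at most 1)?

Tree (level-order array): [9, 4, 35, 2, 5, 14, 38, 1]
Definition: a tree is height-balanced if, at every node, |h(left) - h(right)| <= 1 (empty subtree has height -1).
Bottom-up per-node check:
  node 1: h_left=-1, h_right=-1, diff=0 [OK], height=0
  node 2: h_left=0, h_right=-1, diff=1 [OK], height=1
  node 5: h_left=-1, h_right=-1, diff=0 [OK], height=0
  node 4: h_left=1, h_right=0, diff=1 [OK], height=2
  node 14: h_left=-1, h_right=-1, diff=0 [OK], height=0
  node 38: h_left=-1, h_right=-1, diff=0 [OK], height=0
  node 35: h_left=0, h_right=0, diff=0 [OK], height=1
  node 9: h_left=2, h_right=1, diff=1 [OK], height=3
All nodes satisfy the balance condition.
Result: Balanced


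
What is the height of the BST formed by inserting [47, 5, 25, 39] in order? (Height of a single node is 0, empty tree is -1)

Insertion order: [47, 5, 25, 39]
Tree (level-order array): [47, 5, None, None, 25, None, 39]
Compute height bottom-up (empty subtree = -1):
  height(39) = 1 + max(-1, -1) = 0
  height(25) = 1 + max(-1, 0) = 1
  height(5) = 1 + max(-1, 1) = 2
  height(47) = 1 + max(2, -1) = 3
Height = 3


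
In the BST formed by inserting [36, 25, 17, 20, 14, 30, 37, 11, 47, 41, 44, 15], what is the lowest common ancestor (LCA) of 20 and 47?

Tree insertion order: [36, 25, 17, 20, 14, 30, 37, 11, 47, 41, 44, 15]
Tree (level-order array): [36, 25, 37, 17, 30, None, 47, 14, 20, None, None, 41, None, 11, 15, None, None, None, 44]
In a BST, the LCA of p=20, q=47 is the first node v on the
root-to-leaf path with p <= v <= q (go left if both < v, right if both > v).
Walk from root:
  at 36: 20 <= 36 <= 47, this is the LCA
LCA = 36


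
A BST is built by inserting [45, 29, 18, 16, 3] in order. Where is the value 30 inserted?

Starting tree (level order): [45, 29, None, 18, None, 16, None, 3]
Insertion path: 45 -> 29
Result: insert 30 as right child of 29
Final tree (level order): [45, 29, None, 18, 30, 16, None, None, None, 3]


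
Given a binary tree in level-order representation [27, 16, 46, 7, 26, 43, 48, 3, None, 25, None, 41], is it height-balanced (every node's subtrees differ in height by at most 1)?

Tree (level-order array): [27, 16, 46, 7, 26, 43, 48, 3, None, 25, None, 41]
Definition: a tree is height-balanced if, at every node, |h(left) - h(right)| <= 1 (empty subtree has height -1).
Bottom-up per-node check:
  node 3: h_left=-1, h_right=-1, diff=0 [OK], height=0
  node 7: h_left=0, h_right=-1, diff=1 [OK], height=1
  node 25: h_left=-1, h_right=-1, diff=0 [OK], height=0
  node 26: h_left=0, h_right=-1, diff=1 [OK], height=1
  node 16: h_left=1, h_right=1, diff=0 [OK], height=2
  node 41: h_left=-1, h_right=-1, diff=0 [OK], height=0
  node 43: h_left=0, h_right=-1, diff=1 [OK], height=1
  node 48: h_left=-1, h_right=-1, diff=0 [OK], height=0
  node 46: h_left=1, h_right=0, diff=1 [OK], height=2
  node 27: h_left=2, h_right=2, diff=0 [OK], height=3
All nodes satisfy the balance condition.
Result: Balanced


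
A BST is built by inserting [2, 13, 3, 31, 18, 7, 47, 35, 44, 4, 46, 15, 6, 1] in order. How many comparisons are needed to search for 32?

Search path for 32: 2 -> 13 -> 31 -> 47 -> 35
Found: False
Comparisons: 5


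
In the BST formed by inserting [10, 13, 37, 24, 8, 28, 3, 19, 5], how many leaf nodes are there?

Tree built from: [10, 13, 37, 24, 8, 28, 3, 19, 5]
Tree (level-order array): [10, 8, 13, 3, None, None, 37, None, 5, 24, None, None, None, 19, 28]
Rule: A leaf has 0 children.
Per-node child counts:
  node 10: 2 child(ren)
  node 8: 1 child(ren)
  node 3: 1 child(ren)
  node 5: 0 child(ren)
  node 13: 1 child(ren)
  node 37: 1 child(ren)
  node 24: 2 child(ren)
  node 19: 0 child(ren)
  node 28: 0 child(ren)
Matching nodes: [5, 19, 28]
Count of leaf nodes: 3


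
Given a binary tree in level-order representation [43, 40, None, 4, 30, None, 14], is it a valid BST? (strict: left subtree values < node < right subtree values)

Level-order array: [43, 40, None, 4, 30, None, 14]
Validate using subtree bounds (lo, hi): at each node, require lo < value < hi,
then recurse left with hi=value and right with lo=value.
Preorder trace (stopping at first violation):
  at node 43 with bounds (-inf, +inf): OK
  at node 40 with bounds (-inf, 43): OK
  at node 4 with bounds (-inf, 40): OK
  at node 14 with bounds (4, 40): OK
  at node 30 with bounds (40, 43): VIOLATION
Node 30 violates its bound: not (40 < 30 < 43).
Result: Not a valid BST
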